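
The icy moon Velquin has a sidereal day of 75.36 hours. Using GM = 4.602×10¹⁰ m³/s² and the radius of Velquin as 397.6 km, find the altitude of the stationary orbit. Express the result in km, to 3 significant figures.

T = 75.36 hours = 2.713×10⁵ s.
A synchronous orbit has period T, so by Kepler's third law a = (μT²/4π²)^(1/3).
μT²/4π² = 4.602×10¹⁰ × (2.713×10⁵)² / 39.48 = 8.580×10¹⁹ m³.
a = 4.411×10⁶ m = 4410.5 km.
Altitude h = a − R = 4410.5 − 397.6 = 4012.9 km.

h_sync ≈ 4010 km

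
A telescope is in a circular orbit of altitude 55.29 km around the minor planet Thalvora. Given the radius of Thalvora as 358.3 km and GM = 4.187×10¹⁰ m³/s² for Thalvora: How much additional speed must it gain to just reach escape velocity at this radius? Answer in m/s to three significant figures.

r = 358.3 + 55.29 = 413.59 km = 4.1359×10⁵ m.
Circular speed v_c = √(μ/r) = 318.2 m/s.
Escape speed v_esc = √(2μ/r) = √2 × v_c = 450.0 m/s.
Δv = v_esc − v_c = 131.8 m/s.

Δv ≈ 132 m/s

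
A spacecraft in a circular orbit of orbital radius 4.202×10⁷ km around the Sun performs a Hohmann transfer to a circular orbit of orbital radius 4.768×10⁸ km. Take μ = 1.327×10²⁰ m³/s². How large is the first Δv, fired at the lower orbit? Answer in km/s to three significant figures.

Δv ≈ 20.0 km/s

r₁ = 4.202×10⁷ km = 4.202×10¹⁰ m.
r₂ = 4.768×10⁸ km = 4.768×10¹¹ m.
Transfer ellipse a_t = (r₁ + r₂)/2 = 2.594×10¹¹ m.
At r₁: circular v_c1 = √(μ/r₁) = 56200 m/s; transfer-perihelion v_p = √[μ(2/r₁ − 1/a_t)] = 76190 m/s.
Δv₁ = v_p − v_c1 = 19990 m/s.
= 19.99 km/s.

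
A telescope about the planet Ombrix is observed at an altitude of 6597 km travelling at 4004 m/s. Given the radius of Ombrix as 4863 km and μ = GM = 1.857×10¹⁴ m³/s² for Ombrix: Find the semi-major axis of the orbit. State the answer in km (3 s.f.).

r = 4863 + 6597 = 11460 km = 1.146×10⁷ m.
Vis-viva rearranged: 1/a = 2/r − v²/μ = 1.745×10⁻⁷ − 8.633×10⁻⁸ = 8.819×10⁻⁸ m⁻¹.
a = 1.134×10⁷ m = 11340 km.

a ≈ 11300 km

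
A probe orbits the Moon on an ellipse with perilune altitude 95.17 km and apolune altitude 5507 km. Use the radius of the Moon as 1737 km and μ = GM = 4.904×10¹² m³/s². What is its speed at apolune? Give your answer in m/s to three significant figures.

r_p = 1737 + 95.17 = 1832.2 km = 1.8322×10⁶ m.
r_a = 1737 + 5507 = 7244.0 km = 7.2440×10⁶ m.
Semi-major axis a = (r_p + r_a)/2 = 4538.1 km = 4.538×10⁶ m.
Vis-viva: v² = μ(2/r − 1/a) = 4.904×10¹² × (2.761×10⁻⁷ − 2.204×10⁻⁷) = 2.733×10⁵ m²/s².
v = 522.8 m/s.

v ≈ 523 m/s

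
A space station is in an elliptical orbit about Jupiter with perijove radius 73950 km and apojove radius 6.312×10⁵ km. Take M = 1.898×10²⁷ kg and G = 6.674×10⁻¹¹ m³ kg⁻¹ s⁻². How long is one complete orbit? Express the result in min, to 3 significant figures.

μ = GM = 6.674×10⁻¹¹ × 1.898×10²⁷ = 1.267×10¹⁷ m³/s².
Semi-major axis a = (r_p + r_a)/2 = (73950 + 6.3120×10⁵)/2 = 3.5258×10⁵ km = 3.526×10⁸ m.
By Kepler's third law T = 2π√(a³/μ) = 2π × 1.860×10⁴ = 1.169×10⁵ s.
= 1948 min.

T ≈ 1950 min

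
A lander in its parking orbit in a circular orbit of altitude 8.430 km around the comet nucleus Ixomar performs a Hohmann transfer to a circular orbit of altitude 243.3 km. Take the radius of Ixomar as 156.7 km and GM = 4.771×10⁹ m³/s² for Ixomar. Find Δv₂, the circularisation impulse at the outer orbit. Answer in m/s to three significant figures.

Δv ≈ 25.7 m/s

r₁ = 156.7 + 8.430 = 165.13 km = 1.6513×10⁵ m.
r₂ = 156.7 + 243.3 = 400.00 km = 4.0000×10⁵ m.
Transfer ellipse a_t = (r₁ + r₂)/2 = 2.826×10⁵ m.
At r₁: circular v_c1 = √(μ/r₁) = 170.0 m/s; transfer-periapsis v_p = √[μ(2/r₁ − 1/a_t)] = 202.2 m/s.
At r₂: circular v_c2 = √(μ/r₂) = 109.2 m/s; transfer-apoapsis v_a = √[μ(2/r₂ − 1/a_t)] = 83.49 m/s.
Δv₂ = v_c2 − v_a = 25.72 m/s.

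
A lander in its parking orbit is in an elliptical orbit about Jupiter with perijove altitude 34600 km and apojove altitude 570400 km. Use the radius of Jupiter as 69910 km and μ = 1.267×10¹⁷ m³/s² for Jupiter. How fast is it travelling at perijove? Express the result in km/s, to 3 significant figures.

v ≈ 45.7 km/s

r_p = 69910 + 34600 = 104510 km = 1.0451×10⁸ m.
r_a = 69910 + 570400 = 640310 km = 6.4031×10⁸ m.
Semi-major axis a = (r_p + r_a)/2 = 3.7241×10⁵ km = 3.724×10⁸ m.
Vis-viva: v² = μ(2/r − 1/a) = 1.267×10¹⁷ × (1.914×10⁻⁸ − 2.685×10⁻⁹) = 2.084×10⁹ m²/s².
v = 45660 m/s = 45.66 km/s.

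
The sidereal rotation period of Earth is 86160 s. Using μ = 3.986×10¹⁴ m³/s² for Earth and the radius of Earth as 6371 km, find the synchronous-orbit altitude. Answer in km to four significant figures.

h_sync ≈ 35790 km

A synchronous orbit has period T, so by Kepler's third law a = (μT²/4π²)^(1/3).
μT²/4π² = 3.986×10¹⁴ × (8.616×10⁴)² / 39.48 = 7.495×10²² m³.
a = 4.216×10⁷ m = 42163 km.
Altitude h = a − R = 42163 − 6371 = 35792 km.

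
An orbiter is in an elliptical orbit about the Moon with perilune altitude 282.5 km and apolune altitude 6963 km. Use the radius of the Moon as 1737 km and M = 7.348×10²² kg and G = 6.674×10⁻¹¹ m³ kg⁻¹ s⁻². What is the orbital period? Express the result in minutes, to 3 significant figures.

μ = GM = 6.674×10⁻¹¹ × 7.348×10²² = 4.904×10¹² m³/s².
r_p = 1737 + 282.5 = 2019.5 km = 2.0195×10⁶ m.
r_a = 1737 + 6963 = 8700.0 km = 8.7000×10⁶ m.
Semi-major axis a = (r_p + r_a)/2 = (2019.5 + 8700.0)/2 = 5359.8 km = 5.360×10⁶ m.
By Kepler's third law T = 2π√(a³/μ) = 2π × 5.603×10³ = 3.521×10⁴ s.
= 586.8 minutes.

T ≈ 587 minutes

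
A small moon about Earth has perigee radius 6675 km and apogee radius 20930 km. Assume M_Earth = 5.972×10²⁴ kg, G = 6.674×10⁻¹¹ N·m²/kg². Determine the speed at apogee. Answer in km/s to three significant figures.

μ = GM = 6.674×10⁻¹¹ × 5.972×10²⁴ = 3.986×10¹⁴ m³/s².
Semi-major axis a = (r_p + r_a)/2 = 13802 km = 1.380×10⁷ m.
Vis-viva: v² = μ(2/r − 1/a) = 3.986×10¹⁴ × (9.556×10⁻⁸ − 7.245×10⁻⁸) = 9.209×10⁶ m²/s².
v = 3035 m/s = 3.035 km/s.

v ≈ 3.03 km/s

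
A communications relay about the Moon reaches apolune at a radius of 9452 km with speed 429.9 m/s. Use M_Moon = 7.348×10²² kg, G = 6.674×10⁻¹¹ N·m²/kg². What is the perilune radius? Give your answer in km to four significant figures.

μ = GM = 6.674×10⁻¹¹ × 7.348×10²² = 4.904×10¹² m³/s².
r_a = 9.452×10⁶ m.
Specific energy ε = v²/2 − μ/r = -4.264×10⁵ J/kg, so a = −μ/(2ε) = 5.750×10⁶ m.
The apsides satisfy r_p + r_a = 2a, so the perilune radius is 2a − r_a = 2.048×10⁶ m = 2048.2 km.

perilune radius ≈ 2048 km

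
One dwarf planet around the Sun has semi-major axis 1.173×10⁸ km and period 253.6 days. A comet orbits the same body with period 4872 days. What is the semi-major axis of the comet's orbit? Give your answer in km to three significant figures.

a₂ ≈ 8.41×10⁸ km

Kepler's third law: a³ ∝ T², so a₂ = a₁ (T₂/T₁)^(2/3).
T₂/T₁ = 19.21, (T₂/T₁)^(2/3) = 7.173.
a₂ = 1.173×10⁸ × 7.173 = 8.414×10⁸ km.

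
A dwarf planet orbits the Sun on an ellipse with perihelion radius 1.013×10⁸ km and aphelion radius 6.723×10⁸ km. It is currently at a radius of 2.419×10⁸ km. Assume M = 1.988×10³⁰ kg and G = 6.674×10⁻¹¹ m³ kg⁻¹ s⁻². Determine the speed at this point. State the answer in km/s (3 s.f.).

μ = GM = 6.674×10⁻¹¹ × 1.988×10³⁰ = 1.327×10²⁰ m³/s².
Semi-major axis a = (r_p + r_a)/2 = 3.8680×10⁸ km = 3.868×10¹¹ m.
Vis-viva: v² = μ(2/r − 1/a) = 1.327×10²⁰ × (8.268×10⁻¹² − 2.585×10⁻¹²) = 7.540×10⁸ m²/s².
v = 27460 m/s = 27.46 km/s.

v ≈ 27.5 km/s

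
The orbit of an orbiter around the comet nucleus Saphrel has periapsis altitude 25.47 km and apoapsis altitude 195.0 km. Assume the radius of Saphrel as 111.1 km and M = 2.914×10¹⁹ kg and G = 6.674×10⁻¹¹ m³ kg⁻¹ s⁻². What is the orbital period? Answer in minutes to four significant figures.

μ = GM = 6.674×10⁻¹¹ × 2.914×10¹⁹ = 1.945×10⁹ m³/s².
r_p = 111.1 + 25.47 = 136.57 km = 1.3657×10⁵ m.
r_a = 111.1 + 195.0 = 306.10 km = 3.0610×10⁵ m.
Semi-major axis a = (r_p + r_a)/2 = (136.57 + 306.10)/2 = 221.34 km = 2.213×10⁵ m.
By Kepler's third law T = 2π√(a³/μ) = 2π × 2.361×10³ = 1.484×10⁴ s.
= 247.3 minutes.

T ≈ 247.3 minutes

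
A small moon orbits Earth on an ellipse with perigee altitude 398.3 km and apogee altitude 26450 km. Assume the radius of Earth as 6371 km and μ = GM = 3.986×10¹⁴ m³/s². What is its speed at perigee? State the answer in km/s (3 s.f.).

r_p = 6371 + 398.3 = 6769.3 km = 6.7693×10⁶ m.
r_a = 6371 + 26450 = 32821 km = 3.2821×10⁷ m.
Semi-major axis a = (r_p + r_a)/2 = 19795 km = 1.980×10⁷ m.
Vis-viva: v² = μ(2/r − 1/a) = 3.986×10¹⁴ × (2.955×10⁻⁷ − 5.052×10⁻⁸) = 9.763×10⁷ m²/s².
v = 9881 m/s = 9.881 km/s.

v ≈ 9.88 km/s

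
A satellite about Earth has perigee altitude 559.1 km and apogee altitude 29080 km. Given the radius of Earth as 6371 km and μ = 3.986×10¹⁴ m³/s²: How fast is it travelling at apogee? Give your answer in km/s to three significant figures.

v ≈ 1.92 km/s

r_p = 6371 + 559.1 = 6930.1 km = 6.9301×10⁶ m.
r_a = 6371 + 29080 = 35451 km = 3.5451×10⁷ m.
Semi-major axis a = (r_p + r_a)/2 = 21191 km = 2.119×10⁷ m.
Vis-viva: v² = μ(2/r − 1/a) = 3.986×10¹⁴ × (5.642×10⁻⁸ − 4.719×10⁻⁸) = 3.677×10⁶ m²/s².
v = 1918 m/s = 1.918 km/s.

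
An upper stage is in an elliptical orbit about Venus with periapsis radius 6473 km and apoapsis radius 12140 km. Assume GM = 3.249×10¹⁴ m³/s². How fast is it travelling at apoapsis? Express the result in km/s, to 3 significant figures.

v ≈ 4.31 km/s

Semi-major axis a = (r_p + r_a)/2 = 9306.5 km = 9.306×10⁶ m.
Vis-viva: v² = μ(2/r − 1/a) = 3.249×10¹⁴ × (1.647×10⁻⁷ − 1.075×10⁻⁷) = 1.861×10⁷ m²/s².
v = 4314 m/s = 4.314 km/s.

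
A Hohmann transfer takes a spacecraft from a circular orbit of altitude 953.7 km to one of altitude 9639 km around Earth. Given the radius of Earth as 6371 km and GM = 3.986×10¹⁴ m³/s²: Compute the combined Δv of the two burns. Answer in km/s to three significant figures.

r₁ = 6371 + 953.7 = 7324.7 km = 7.3247×10⁶ m.
r₂ = 6371 + 9639 = 16010 km = 1.6010×10⁷ m.
Transfer ellipse a_t = (r₁ + r₂)/2 = 1.167×10⁷ m.
At r₁: circular v_c1 = √(μ/r₁) = 7377 m/s; transfer-perigee v_p = √[μ(2/r₁ − 1/a_t)] = 8641 m/s.
Δv₁ = v_p − v_c1 = 1264 m/s.
At r₂: circular v_c2 = √(μ/r₂) = 4990 m/s; transfer-apogee v_a = √[μ(2/r₂ − 1/a_t)] = 3954 m/s.
Δv₂ = v_c2 − v_a = 1036 m/s.
Total Δv = Δv₁ + Δv₂ = 2301 m/s = 2.301 km/s.

Δv_total ≈ 2.30 km/s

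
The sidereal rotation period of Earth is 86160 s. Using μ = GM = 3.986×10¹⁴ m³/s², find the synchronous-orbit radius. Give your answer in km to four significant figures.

A synchronous orbit has period T, so by Kepler's third law a = (μT²/4π²)^(1/3).
μT²/4π² = 3.986×10¹⁴ × (8.616×10⁴)² / 39.48 = 7.495×10²² m³.
a = 4.216×10⁷ m = 42163 km.

r_sync ≈ 42160 km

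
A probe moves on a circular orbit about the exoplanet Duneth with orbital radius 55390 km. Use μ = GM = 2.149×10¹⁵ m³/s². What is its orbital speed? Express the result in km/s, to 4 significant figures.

r = 55390 km = 5.539×10⁷ m.
For a circular orbit v = √(μ/r) = √(2.149×10¹⁵ / 5.539×10⁷) = √(3.880×10⁷) = 6229 m/s.
That is 6.229 km/s.

v ≈ 6.229 km/s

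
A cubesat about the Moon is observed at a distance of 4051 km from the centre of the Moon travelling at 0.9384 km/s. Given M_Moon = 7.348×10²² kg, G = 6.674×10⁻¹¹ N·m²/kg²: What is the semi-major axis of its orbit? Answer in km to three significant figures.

a ≈ 3180 km

μ = GM = 6.674×10⁻¹¹ × 7.348×10²² = 4.904×10¹² m³/s².
r = 4.051×10⁶ m.
Specific orbital energy ε = v²/2 − μ/r = (938.4)²/2 − 4.904×10¹²/4.051×10⁶ = -7.703×10⁵ J/kg.
Since ε = −μ/(2a), a = −μ/(2ε) = 3.183×10⁶ m = 3183.3 km.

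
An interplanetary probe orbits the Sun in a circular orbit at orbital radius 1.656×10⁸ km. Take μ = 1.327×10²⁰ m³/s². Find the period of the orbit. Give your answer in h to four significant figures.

r = 1.656×10⁸ km = 1.656×10¹¹ m.
Kepler's third law: T = 2π√(r³/μ) = 2π√((1.656×10¹¹)³ / 1.327×10²⁰).
r³/μ = 3.422×10¹³ s², so T = 2π × 5.850×10⁶ = 3.676×10⁷ s.
Converting: 3.676×10⁷ s ÷ 3600 = 10210 h.

T ≈ 10210 h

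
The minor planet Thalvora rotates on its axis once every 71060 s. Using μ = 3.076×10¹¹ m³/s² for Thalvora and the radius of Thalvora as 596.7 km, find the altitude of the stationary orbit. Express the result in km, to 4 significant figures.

h_sync ≈ 2804 km

A synchronous orbit has period T, so by Kepler's third law a = (μT²/4π²)^(1/3).
μT²/4π² = 3.076×10¹¹ × (7.106×10⁴)² / 39.48 = 3.934×10¹⁹ m³.
a = 3.401×10⁶ m = 3401.1 km.
Altitude h = a − R = 3401.1 − 596.7 = 2804.4 km.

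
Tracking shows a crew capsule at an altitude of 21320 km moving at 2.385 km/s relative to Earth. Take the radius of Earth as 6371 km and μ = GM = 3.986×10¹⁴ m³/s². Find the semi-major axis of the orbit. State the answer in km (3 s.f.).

r = 6371 + 21320 = 27691 km = 2.769×10⁷ m.
Vis-viva rearranged: 1/a = 2/r − v²/μ = 7.223×10⁻⁸ − 1.427×10⁻⁸ = 5.796×10⁻⁸ m⁻¹.
a = 1.725×10⁷ m = 17255 km.

a ≈ 17300 km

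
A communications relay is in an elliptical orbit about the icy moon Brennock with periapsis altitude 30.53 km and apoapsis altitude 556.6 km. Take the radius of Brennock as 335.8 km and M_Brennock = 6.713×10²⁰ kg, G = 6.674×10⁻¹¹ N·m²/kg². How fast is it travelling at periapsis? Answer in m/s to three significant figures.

v ≈ 416 m/s

μ = GM = 6.674×10⁻¹¹ × 6.713×10²⁰ = 4.480×10¹⁰ m³/s².
r_p = 335.8 + 30.53 = 366.33 km = 3.6633×10⁵ m.
r_a = 335.8 + 556.6 = 892.40 km = 8.9240×10⁵ m.
Semi-major axis a = (r_p + r_a)/2 = 629.37 km = 6.294×10⁵ m.
Vis-viva: v² = μ(2/r − 1/a) = 4.480×10¹⁰ × (5.460×10⁻⁶ − 1.589×10⁻⁶) = 1.734×10⁵ m²/s².
v = 416.4 m/s.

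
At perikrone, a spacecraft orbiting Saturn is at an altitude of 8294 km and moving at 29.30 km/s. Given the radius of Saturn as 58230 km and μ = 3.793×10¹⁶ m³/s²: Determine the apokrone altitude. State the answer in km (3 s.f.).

apokrone altitude ≈ 1.44×10⁵ km

r_p = 58230 + 8294 = 66524 km = 6.652×10⁷ m.
Specific energy ε = v²/2 − μ/r = -1.409×10⁸ J/kg, so a = −μ/(2ε) = 1.346×10⁸ m.
The apsides satisfy r_p + r_a = 2a, so the apokrone radius is 2a − r_p = 2.026×10⁸ m = 2.0263×10⁵ km.
Apokrone altitude = 2.0263×10⁵ − 58230 = 1.4440×10⁵ km.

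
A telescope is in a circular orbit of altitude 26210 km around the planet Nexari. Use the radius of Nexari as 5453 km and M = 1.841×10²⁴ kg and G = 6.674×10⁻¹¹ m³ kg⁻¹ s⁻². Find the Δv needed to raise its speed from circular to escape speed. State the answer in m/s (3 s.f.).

Δv ≈ 816 m/s

μ = GM = 6.674×10⁻¹¹ × 1.841×10²⁴ = 1.229×10¹⁴ m³/s².
r = 5453 + 26210 = 31663 km = 3.1663×10⁷ m.
Circular speed v_c = √(μ/r) = 1970 m/s.
Escape speed v_esc = √(2μ/r) = √2 × v_c = 2786 m/s.
Δv = v_esc − v_c = 816.0 m/s.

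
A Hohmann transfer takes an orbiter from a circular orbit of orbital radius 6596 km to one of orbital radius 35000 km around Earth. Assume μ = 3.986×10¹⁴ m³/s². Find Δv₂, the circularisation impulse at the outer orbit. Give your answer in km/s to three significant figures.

Δv ≈ 1.47 km/s

r₁ = 6596 km = 6.596×10⁶ m.
r₂ = 35000 km = 3.500×10⁷ m.
Transfer ellipse a_t = (r₁ + r₂)/2 = 2.080×10⁷ m.
At r₁: circular v_c1 = √(μ/r₁) = 7774 m/s; transfer-perigee v_p = √[μ(2/r₁ − 1/a_t)] = 10080 m/s.
At r₂: circular v_c2 = √(μ/r₂) = 3375 m/s; transfer-apogee v_a = √[μ(2/r₂ − 1/a_t)] = 1900 m/s.
Δv₂ = v_c2 − v_a = 1474 m/s.
= 1.474 km/s.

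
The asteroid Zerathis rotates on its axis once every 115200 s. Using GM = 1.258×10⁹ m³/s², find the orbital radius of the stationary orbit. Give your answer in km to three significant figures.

r_sync ≈ 751 km

A synchronous orbit has period T, so by Kepler's third law a = (μT²/4π²)^(1/3).
μT²/4π² = 1.258×10⁹ × (1.152×10⁵)² / 39.48 = 4.229×10¹⁷ m³.
a = 7.506×10⁵ m = 750.60 km.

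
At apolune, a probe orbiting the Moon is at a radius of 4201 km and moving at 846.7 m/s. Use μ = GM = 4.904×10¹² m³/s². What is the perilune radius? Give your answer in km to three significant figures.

r_a = 4.201×10⁶ m.
Specific energy ε = v²/2 − μ/r = -8.089×10⁵ J/kg, so a = −μ/(2ε) = 3.031×10⁶ m.
The apsides satisfy r_p + r_a = 2a, so the perilune radius is 2a − r_a = 1.862×10⁶ m = 1861.6 km.

perilune radius ≈ 1860 km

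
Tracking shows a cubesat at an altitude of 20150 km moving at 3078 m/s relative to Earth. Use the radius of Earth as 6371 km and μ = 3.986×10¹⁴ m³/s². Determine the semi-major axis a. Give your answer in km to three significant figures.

r = 6371 + 20150 = 26521 km = 2.652×10⁷ m.
Vis-viva rearranged: 1/a = 2/r − v²/μ = 7.541×10⁻⁸ − 2.377×10⁻⁸ = 5.164×10⁻⁸ m⁻¹.
a = 1.936×10⁷ m = 19364 km.

a ≈ 19400 km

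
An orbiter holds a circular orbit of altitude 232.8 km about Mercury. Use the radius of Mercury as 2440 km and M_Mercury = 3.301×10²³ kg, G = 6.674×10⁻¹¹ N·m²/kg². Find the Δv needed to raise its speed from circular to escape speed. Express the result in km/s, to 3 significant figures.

Δv ≈ 1.19 km/s

μ = GM = 6.674×10⁻¹¹ × 3.301×10²³ = 2.203×10¹³ m³/s².
r = 2440 + 232.8 = 2672.8 km = 2.6728×10⁶ m.
Circular speed v_c = √(μ/r) = 2871 m/s.
Escape speed v_esc = √(2μ/r) = √2 × v_c = 4060 m/s.
Δv = v_esc − v_c = 1189 m/s = 1.189 km/s.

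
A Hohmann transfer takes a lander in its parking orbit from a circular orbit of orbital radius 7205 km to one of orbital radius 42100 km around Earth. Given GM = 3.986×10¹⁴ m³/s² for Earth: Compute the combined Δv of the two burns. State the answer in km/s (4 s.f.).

Δv_total ≈ 3.696 km/s

r₁ = 7205 km = 7.205×10⁶ m.
r₂ = 42100 km = 4.210×10⁷ m.
Transfer ellipse a_t = (r₁ + r₂)/2 = 2.465×10⁷ m.
At r₁: circular v_c1 = √(μ/r₁) = 7438 m/s; transfer-perigee v_p = √[μ(2/r₁ − 1/a_t)] = 9720 m/s.
Δv₁ = v_p − v_c1 = 2282 m/s.
At r₂: circular v_c2 = √(μ/r₂) = 3077 m/s; transfer-apogee v_a = √[μ(2/r₂ − 1/a_t)] = 1663 m/s.
Δv₂ = v_c2 − v_a = 1414 m/s.
Total Δv = Δv₁ + Δv₂ = 3696 m/s = 3.696 km/s.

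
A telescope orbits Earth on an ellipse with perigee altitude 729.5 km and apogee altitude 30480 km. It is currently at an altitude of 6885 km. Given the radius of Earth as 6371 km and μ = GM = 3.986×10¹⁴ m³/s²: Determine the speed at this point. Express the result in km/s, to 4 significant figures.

r_p = 6371 + 729.5 = 7100.5 km = 7.1005×10⁶ m.
r_a = 6371 + 30480 = 36851 km = 3.6851×10⁷ m.
r = 6371 + 6885 = 13256 km = 1.326×10⁷ m.
Semi-major axis a = (r_p + r_a)/2 = 21976 km = 2.198×10⁷ m.
Vis-viva: v² = μ(2/r − 1/a) = 3.986×10¹⁴ × (1.509×10⁻⁷ − 4.550×10⁻⁸) = 4.200×10⁷ m²/s².
v = 6481 m/s = 6.481 km/s.

v ≈ 6.481 km/s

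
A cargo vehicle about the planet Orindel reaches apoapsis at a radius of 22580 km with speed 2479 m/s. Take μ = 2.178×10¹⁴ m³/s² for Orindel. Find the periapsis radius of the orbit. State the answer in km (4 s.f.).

r_a = 2.258×10⁷ m.
Specific energy ε = v²/2 − μ/r = -6.573×10⁶ J/kg, so a = −μ/(2ε) = 1.657×10⁷ m.
The apsides satisfy r_p + r_a = 2a, so the periapsis radius is 2a − r_a = 1.056×10⁷ m = 10556 km.

periapsis radius ≈ 10560 km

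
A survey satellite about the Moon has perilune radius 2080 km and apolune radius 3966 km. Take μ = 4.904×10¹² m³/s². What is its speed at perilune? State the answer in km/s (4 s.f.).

Semi-major axis a = (r_p + r_a)/2 = 3023.0 km = 3.023×10⁶ m.
Vis-viva: v² = μ(2/r − 1/a) = 4.904×10¹² × (9.615×10⁻⁷ − 3.308×10⁻⁷) = 3.093×10⁶ m²/s².
v = 1759 m/s = 1.759 km/s.

v ≈ 1.759 km/s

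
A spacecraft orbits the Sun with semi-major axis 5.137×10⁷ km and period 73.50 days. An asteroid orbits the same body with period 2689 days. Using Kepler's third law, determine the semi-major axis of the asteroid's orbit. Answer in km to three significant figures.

Kepler's third law: a³ ∝ T², so a₂ = a₁ (T₂/T₁)^(2/3).
T₂/T₁ = 36.59, (T₂/T₁)^(2/3) = 11.02.
a₂ = 5.137×10⁷ × 11.02 = 5.661×10⁸ km.

a₂ ≈ 5.66×10⁸ km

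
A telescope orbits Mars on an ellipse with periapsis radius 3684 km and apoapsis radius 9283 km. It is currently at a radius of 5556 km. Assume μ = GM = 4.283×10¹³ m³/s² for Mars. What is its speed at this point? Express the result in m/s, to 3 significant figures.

Semi-major axis a = (r_p + r_a)/2 = 6483.5 km = 6.484×10⁶ m.
Vis-viva: v² = μ(2/r − 1/a) = 4.283×10¹³ × (3.600×10⁻⁷ − 1.542×10⁻⁷) = 8.812×10⁶ m²/s².
v = 2968 m/s.

v ≈ 2970 m/s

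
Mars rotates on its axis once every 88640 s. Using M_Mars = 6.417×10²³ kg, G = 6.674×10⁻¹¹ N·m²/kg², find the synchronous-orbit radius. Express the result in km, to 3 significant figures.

r_sync ≈ 20400 km

μ = GM = 6.674×10⁻¹¹ × 6.417×10²³ = 4.283×10¹³ m³/s².
A synchronous orbit has period T, so by Kepler's third law a = (μT²/4π²)^(1/3).
μT²/4π² = 4.283×10¹³ × (8.864×10⁴)² / 39.48 = 8.524×10²¹ m³.
a = 2.043×10⁷ m = 20427 km.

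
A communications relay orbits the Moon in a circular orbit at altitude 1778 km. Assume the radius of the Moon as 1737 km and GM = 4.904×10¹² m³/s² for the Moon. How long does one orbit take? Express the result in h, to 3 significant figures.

T ≈ 5.19 h

r = 1737 + 1778 = 3515.0 km = 3.5150×10⁶ m.
Kepler's third law: T = 2π√(r³/μ) = 2π√((3.515×10⁶)³ / 4.904×10¹²).
r³/μ = 8.856×10⁶ s², so T = 2π × 2.976×10³ = 1.870×10⁴ s.
Converting: 1.870×10⁴ s ÷ 3600 = 5.194 h.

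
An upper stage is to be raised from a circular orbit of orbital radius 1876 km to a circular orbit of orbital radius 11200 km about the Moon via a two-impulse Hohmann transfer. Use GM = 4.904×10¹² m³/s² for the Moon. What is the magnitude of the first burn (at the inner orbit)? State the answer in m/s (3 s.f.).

r₁ = 1876 km = 1.876×10⁶ m.
r₂ = 11200 km = 1.120×10⁷ m.
Transfer ellipse a_t = (r₁ + r₂)/2 = 6.538×10⁶ m.
At r₁: circular v_c1 = √(μ/r₁) = 1617 m/s; transfer-perilune v_p = √[μ(2/r₁ − 1/a_t)] = 2116 m/s.
Δv₁ = v_p − v_c1 = 499.3 m/s.

Δv ≈ 499 m/s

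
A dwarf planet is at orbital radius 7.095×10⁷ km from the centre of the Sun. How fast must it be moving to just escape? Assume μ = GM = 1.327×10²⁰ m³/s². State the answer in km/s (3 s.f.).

v_esc ≈ 61.2 km/s

r = 7.095×10⁷ km = 7.095×10¹⁰ m.
Escape speed v_esc = √(2μ/r) = √(2 × 1.327×10²⁰ / 7.095×10¹⁰) = √(3.741×10⁹) = 61160 m/s.
= 61.16 km/s.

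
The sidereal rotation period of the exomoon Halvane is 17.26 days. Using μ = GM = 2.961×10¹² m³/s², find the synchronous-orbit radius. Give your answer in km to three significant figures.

T = 17.26 days = 1.491×10⁶ s.
A synchronous orbit has period T, so by Kepler's third law a = (μT²/4π²)^(1/3).
μT²/4π² = 2.961×10¹² × (1.491×10⁶)² / 39.48 = 1.668×10²³ m³.
a = 5.505×10⁷ m = 55046 km.

r_sync ≈ 55000 km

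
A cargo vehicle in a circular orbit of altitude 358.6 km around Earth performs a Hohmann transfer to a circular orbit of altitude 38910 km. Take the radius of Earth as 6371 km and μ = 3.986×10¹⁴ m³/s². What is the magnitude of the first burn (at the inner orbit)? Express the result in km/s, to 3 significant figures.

Δv ≈ 2.46 km/s

r₁ = 6371 + 358.6 = 6729.6 km = 6.7296×10⁶ m.
r₂ = 6371 + 38910 = 45281 km = 4.5281×10⁷ m.
Transfer ellipse a_t = (r₁ + r₂)/2 = 2.601×10⁷ m.
At r₁: circular v_c1 = √(μ/r₁) = 7696 m/s; transfer-perigee v_p = √[μ(2/r₁ − 1/a_t)] = 10160 m/s.
Δv₁ = v_p − v_c1 = 2459 m/s.
= 2.459 km/s.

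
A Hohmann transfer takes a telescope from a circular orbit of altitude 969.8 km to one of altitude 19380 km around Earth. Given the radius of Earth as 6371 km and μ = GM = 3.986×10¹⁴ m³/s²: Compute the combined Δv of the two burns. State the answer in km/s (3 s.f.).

Δv_total ≈ 3.14 km/s

r₁ = 6371 + 969.8 = 7340.8 km = 7.3408×10⁶ m.
r₂ = 6371 + 19380 = 25751 km = 2.5751×10⁷ m.
Transfer ellipse a_t = (r₁ + r₂)/2 = 1.655×10⁷ m.
At r₁: circular v_c1 = √(μ/r₁) = 7369 m/s; transfer-perigee v_p = √[μ(2/r₁ − 1/a_t)] = 9193 m/s.
Δv₁ = v_p − v_c1 = 1824 m/s.
At r₂: circular v_c2 = √(μ/r₂) = 3934 m/s; transfer-apogee v_a = √[μ(2/r₂ − 1/a_t)] = 2621 m/s.
Δv₂ = v_c2 − v_a = 1314 m/s.
Total Δv = Δv₁ + Δv₂ = 3138 m/s = 3.138 km/s.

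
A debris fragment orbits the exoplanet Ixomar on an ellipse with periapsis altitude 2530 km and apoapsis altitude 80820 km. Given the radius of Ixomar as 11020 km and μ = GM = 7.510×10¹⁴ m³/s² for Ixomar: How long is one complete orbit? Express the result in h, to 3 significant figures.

T ≈ 24.4 h

r_p = 11020 + 2530 = 13550 km = 1.3550×10⁷ m.
r_a = 11020 + 80820 = 91840 km = 9.1840×10⁷ m.
Semi-major axis a = (r_p + r_a)/2 = (13550 + 91840)/2 = 52695 km = 5.270×10⁷ m.
By Kepler's third law T = 2π√(a³/μ) = 2π × 1.396×10⁴ = 8.770×10⁴ s.
= 24.36 h.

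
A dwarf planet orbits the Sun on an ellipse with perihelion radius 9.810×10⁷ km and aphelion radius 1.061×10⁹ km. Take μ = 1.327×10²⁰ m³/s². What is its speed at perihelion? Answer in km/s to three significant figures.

v ≈ 49.8 km/s

Semi-major axis a = (r_p + r_a)/2 = 5.7955×10⁸ km = 5.796×10¹¹ m.
Vis-viva: v² = μ(2/r − 1/a) = 1.327×10²⁰ × (2.039×10⁻¹¹ − 1.725×10⁻¹²) = 2.476×10⁹ m²/s².
v = 49760 m/s = 49.76 km/s.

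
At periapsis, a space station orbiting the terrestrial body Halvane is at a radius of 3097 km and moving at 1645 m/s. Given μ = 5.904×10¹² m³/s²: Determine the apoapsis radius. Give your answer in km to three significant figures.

apoapsis radius ≈ 7570 km

r_p = 3.097×10⁶ m.
Specific energy ε = v²/2 − μ/r = -5.533×10⁵ J/kg, so a = −μ/(2ε) = 5.335×10⁶ m.
The apsides satisfy r_p + r_a = 2a, so the apoapsis radius is 2a − r_p = 7.573×10⁶ m = 7572.6 km.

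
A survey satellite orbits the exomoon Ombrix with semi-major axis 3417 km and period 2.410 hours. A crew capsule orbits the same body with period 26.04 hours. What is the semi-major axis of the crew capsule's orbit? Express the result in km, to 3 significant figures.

a₂ ≈ 16700 km

Kepler's third law: a³ ∝ T², so a₂ = a₁ (T₂/T₁)^(2/3).
T₂/T₁ = 10.80, (T₂/T₁)^(2/3) = 4.887.
a₂ = 3417 × 4.887 = 16700 km.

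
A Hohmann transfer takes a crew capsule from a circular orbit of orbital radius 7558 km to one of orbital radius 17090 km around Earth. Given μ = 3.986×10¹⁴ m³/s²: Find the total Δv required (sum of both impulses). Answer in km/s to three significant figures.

r₁ = 7558 km = 7.558×10⁶ m.
r₂ = 17090 km = 1.709×10⁷ m.
Transfer ellipse a_t = (r₁ + r₂)/2 = 1.232×10⁷ m.
At r₁: circular v_c1 = √(μ/r₁) = 7262 m/s; transfer-perigee v_p = √[μ(2/r₁ − 1/a_t)] = 8552 m/s.
Δv₁ = v_p − v_c1 = 1290 m/s.
At r₂: circular v_c2 = √(μ/r₂) = 4829 m/s; transfer-apogee v_a = √[μ(2/r₂ − 1/a_t)] = 3782 m/s.
Δv₂ = v_c2 − v_a = 1047 m/s.
Total Δv = Δv₁ + Δv₂ = 2337 m/s = 2.337 km/s.

Δv_total ≈ 2.34 km/s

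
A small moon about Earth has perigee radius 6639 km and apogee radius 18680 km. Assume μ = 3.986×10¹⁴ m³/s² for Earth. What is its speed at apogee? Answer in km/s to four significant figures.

Semi-major axis a = (r_p + r_a)/2 = 12660 km = 1.266×10⁷ m.
Vis-viva: v² = μ(2/r − 1/a) = 3.986×10¹⁴ × (1.071×10⁻⁷ − 7.899×10⁻⁸) = 1.119×10⁷ m²/s².
v = 3345 m/s = 3.345 km/s.

v ≈ 3.345 km/s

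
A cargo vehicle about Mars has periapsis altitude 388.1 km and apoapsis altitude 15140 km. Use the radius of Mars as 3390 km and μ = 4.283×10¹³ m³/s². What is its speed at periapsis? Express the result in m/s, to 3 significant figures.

r_p = 3390 + 388.1 = 3778.1 km = 3.7781×10⁶ m.
r_a = 3390 + 15140 = 18530 km = 1.8530×10⁷ m.
Semi-major axis a = (r_p + r_a)/2 = 11154 km = 1.115×10⁷ m.
Vis-viva: v² = μ(2/r − 1/a) = 4.283×10¹³ × (5.294×10⁻⁷ − 8.965×10⁻⁸) = 1.883×10⁷ m²/s².
v = 4340 m/s.

v ≈ 4340 m/s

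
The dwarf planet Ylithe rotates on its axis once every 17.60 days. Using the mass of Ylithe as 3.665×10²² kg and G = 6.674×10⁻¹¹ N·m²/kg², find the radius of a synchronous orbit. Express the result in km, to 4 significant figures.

μ = GM = 6.674×10⁻¹¹ × 3.665×10²² = 2.446×10¹² m³/s².
T = 17.60 days = 1.521×10⁶ s.
A synchronous orbit has period T, so by Kepler's third law a = (μT²/4π²)^(1/3).
μT²/4π² = 2.446×10¹² × (1.521×10⁶)² / 39.48 = 1.433×10²³ m³.
a = 5.233×10⁷ m = 52326 km.

r_sync ≈ 52330 km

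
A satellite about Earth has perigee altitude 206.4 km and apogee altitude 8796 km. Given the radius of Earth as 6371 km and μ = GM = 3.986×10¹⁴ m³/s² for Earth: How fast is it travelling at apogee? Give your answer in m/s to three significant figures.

r_p = 6371 + 206.4 = 6577.4 km = 6.5774×10⁶ m.
r_a = 6371 + 8796 = 15167 km = 1.5167×10⁷ m.
Semi-major axis a = (r_p + r_a)/2 = 10872 km = 1.087×10⁷ m.
Vis-viva: v² = μ(2/r − 1/a) = 3.986×10¹⁴ × (1.319×10⁻⁷ − 9.198×10⁻⁸) = 1.590×10⁷ m²/s².
v = 3987 m/s.

v ≈ 3990 m/s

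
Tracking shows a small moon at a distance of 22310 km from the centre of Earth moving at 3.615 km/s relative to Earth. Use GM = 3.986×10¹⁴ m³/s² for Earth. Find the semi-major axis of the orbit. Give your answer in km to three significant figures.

r = 2.231×10⁷ m.
Vis-viva rearranged: 1/a = 2/r − v²/μ = 8.965×10⁻⁸ − 3.279×10⁻⁸ = 5.686×10⁻⁸ m⁻¹.
a = 1.759×10⁷ m = 17587 km.

a ≈ 17600 km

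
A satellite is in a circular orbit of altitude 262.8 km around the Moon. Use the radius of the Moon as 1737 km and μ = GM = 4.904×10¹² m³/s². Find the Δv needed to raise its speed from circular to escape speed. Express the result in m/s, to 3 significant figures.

r = 1737 + 262.8 = 1999.8 km = 1.9998×10⁶ m.
Circular speed v_c = √(μ/r) = 1566 m/s.
Escape speed v_esc = √(2μ/r) = √2 × v_c = 2215 m/s.
Δv = v_esc − v_c = 648.6 m/s.

Δv ≈ 649 m/s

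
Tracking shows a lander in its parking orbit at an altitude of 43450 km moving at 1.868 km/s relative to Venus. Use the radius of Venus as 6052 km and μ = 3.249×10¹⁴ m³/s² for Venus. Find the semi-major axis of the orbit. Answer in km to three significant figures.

a ≈ 33700 km

r = 6052 + 43450 = 49502 km = 4.950×10⁷ m.
Specific orbital energy ε = v²/2 − μ/r = (1868)²/2 − 3.249×10¹⁴/4.950×10⁷ = -4.819×10⁶ J/kg.
Since ε = −μ/(2a), a = −μ/(2ε) = 3.371×10⁷ m = 33713 km.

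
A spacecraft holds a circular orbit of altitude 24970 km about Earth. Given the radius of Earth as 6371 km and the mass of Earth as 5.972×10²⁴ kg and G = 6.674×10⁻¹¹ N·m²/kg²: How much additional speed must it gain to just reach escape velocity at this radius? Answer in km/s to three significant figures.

μ = GM = 6.674×10⁻¹¹ × 5.972×10²⁴ = 3.986×10¹⁴ m³/s².
r = 6371 + 24970 = 31341 km = 3.1341×10⁷ m.
Circular speed v_c = √(μ/r) = 3566 m/s.
Escape speed v_esc = √(2μ/r) = √2 × v_c = 5043 m/s.
Δv = v_esc − v_c = 1477 m/s = 1.477 km/s.

Δv ≈ 1.48 km/s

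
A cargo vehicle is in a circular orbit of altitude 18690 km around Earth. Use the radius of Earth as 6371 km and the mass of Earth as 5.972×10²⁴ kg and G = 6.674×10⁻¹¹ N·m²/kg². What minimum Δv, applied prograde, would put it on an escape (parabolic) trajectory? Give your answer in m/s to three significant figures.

Δv ≈ 1650 m/s

μ = GM = 6.674×10⁻¹¹ × 5.972×10²⁴ = 3.986×10¹⁴ m³/s².
r = 6371 + 18690 = 25061 km = 2.5061×10⁷ m.
Circular speed v_c = √(μ/r) = 3988 m/s.
Escape speed v_esc = √(2μ/r) = √2 × v_c = 5640 m/s.
Δv = v_esc − v_c = 1652 m/s.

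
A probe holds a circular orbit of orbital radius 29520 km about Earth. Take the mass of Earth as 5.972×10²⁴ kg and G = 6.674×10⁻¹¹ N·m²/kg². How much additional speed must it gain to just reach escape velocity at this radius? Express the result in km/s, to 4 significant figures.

μ = GM = 6.674×10⁻¹¹ × 5.972×10²⁴ = 3.986×10¹⁴ m³/s².
r = 29520 km = 2.952×10⁷ m.
Circular speed v_c = √(μ/r) = 3674 m/s.
Escape speed v_esc = √(2μ/r) = √2 × v_c = 5196 m/s.
Δv = v_esc − v_c = 1522 m/s = 1.522 km/s.

Δv ≈ 1.522 km/s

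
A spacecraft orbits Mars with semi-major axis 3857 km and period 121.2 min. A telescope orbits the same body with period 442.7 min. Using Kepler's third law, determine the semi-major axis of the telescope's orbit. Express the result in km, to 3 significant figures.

Kepler's third law: a³ ∝ T², so a₂ = a₁ (T₂/T₁)^(2/3).
T₂/T₁ = 3.653, (T₂/T₁)^(2/3) = 2.372.
a₂ = 3857 × 2.372 = 9148 km.

a₂ ≈ 9150 km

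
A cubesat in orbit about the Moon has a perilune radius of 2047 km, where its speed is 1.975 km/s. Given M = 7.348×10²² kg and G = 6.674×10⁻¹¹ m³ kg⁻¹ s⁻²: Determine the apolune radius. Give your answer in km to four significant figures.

μ = GM = 6.674×10⁻¹¹ × 7.348×10²² = 4.904×10¹² m³/s².
r_p = 2.047×10⁶ m.
Specific energy ε = v²/2 − μ/r = -4.454×10⁵ J/kg, so a = −μ/(2ε) = 5.505×10⁶ m.
The apsides satisfy r_p + r_a = 2a, so the apolune radius is 2a − r_p = 8.963×10⁶ m = 8963.1 km.

apolune radius ≈ 8963 km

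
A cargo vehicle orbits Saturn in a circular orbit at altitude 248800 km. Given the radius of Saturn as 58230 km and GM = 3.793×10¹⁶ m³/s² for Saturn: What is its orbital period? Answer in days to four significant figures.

r = 58230 + 248800 = 307030 km = 3.0703×10⁸ m.
Kepler's third law: T = 2π√(r³/μ) = 2π√((3.070×10⁸)³ / 3.793×10¹⁶).
r³/μ = 7.631×10⁸ s², so T = 2π × 2.762×10⁴ = 1.736×10⁵ s.
Converting: 1.736×10⁵ s ÷ 86400 = 2.009 days.

T ≈ 2.009 days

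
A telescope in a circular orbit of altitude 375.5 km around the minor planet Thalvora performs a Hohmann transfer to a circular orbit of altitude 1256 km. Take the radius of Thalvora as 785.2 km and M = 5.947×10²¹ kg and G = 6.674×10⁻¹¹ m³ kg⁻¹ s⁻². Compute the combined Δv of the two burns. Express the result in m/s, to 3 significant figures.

Δv_total ≈ 141 m/s

μ = GM = 6.674×10⁻¹¹ × 5.947×10²¹ = 3.969×10¹¹ m³/s².
r₁ = 785.2 + 375.5 = 1160.7 km = 1.1607×10⁶ m.
r₂ = 785.2 + 1256 = 2041.2 km = 2.0412×10⁶ m.
Transfer ellipse a_t = (r₁ + r₂)/2 = 1.601×10⁶ m.
At r₁: circular v_c1 = √(μ/r₁) = 584.8 m/s; transfer-periapsis v_p = √[μ(2/r₁ − 1/a_t)] = 660.3 m/s.
Δv₁ = v_p − v_c1 = 75.53 m/s.
At r₂: circular v_c2 = √(μ/r₂) = 441.0 m/s; transfer-apoapsis v_a = √[μ(2/r₂ − 1/a_t)] = 375.5 m/s.
Δv₂ = v_c2 − v_a = 65.49 m/s.
Total Δv = Δv₁ + Δv₂ = 141.0 m/s.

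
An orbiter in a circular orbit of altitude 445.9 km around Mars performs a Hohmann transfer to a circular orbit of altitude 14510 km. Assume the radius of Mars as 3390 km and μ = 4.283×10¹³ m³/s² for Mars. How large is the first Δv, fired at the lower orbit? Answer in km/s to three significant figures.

r₁ = 3390 + 445.9 = 3835.9 km = 3.8359×10⁶ m.
r₂ = 3390 + 14510 = 17900 km = 1.7900×10⁷ m.
Transfer ellipse a_t = (r₁ + r₂)/2 = 1.087×10⁷ m.
At r₁: circular v_c1 = √(μ/r₁) = 3341 m/s; transfer-periapsis v_p = √[μ(2/r₁ − 1/a_t)] = 4288 m/s.
Δv₁ = v_p − v_c1 = 946.9 m/s.
= 0.9469 km/s.

Δv ≈ 0.947 km/s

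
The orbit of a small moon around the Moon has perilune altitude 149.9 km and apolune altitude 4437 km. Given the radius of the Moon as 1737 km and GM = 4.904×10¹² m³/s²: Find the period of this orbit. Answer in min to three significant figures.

T ≈ 383 min

r_p = 1737 + 149.9 = 1886.9 km = 1.8869×10⁶ m.
r_a = 1737 + 4437 = 6174.0 km = 6.1740×10⁶ m.
Semi-major axis a = (r_p + r_a)/2 = (1886.9 + 6174.0)/2 = 4030.4 km = 4.030×10⁶ m.
By Kepler's third law T = 2π√(a³/μ) = 2π × 3.654×10³ = 2.296×10⁴ s.
= 382.6 min.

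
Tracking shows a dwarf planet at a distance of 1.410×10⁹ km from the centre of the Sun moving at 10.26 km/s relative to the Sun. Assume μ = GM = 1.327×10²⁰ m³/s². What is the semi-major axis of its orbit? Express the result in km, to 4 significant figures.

a ≈ 1.600×10⁹ km

r = 1.410×10¹² m.
Specific orbital energy ε = v²/2 − μ/r = (10260)²/2 − 1.327×10²⁰/1.410×10¹² = -4.148×10⁷ J/kg.
Since ε = −μ/(2a), a = −μ/(2ε) = 1.600×10¹² m = 1.5996×10⁹ km.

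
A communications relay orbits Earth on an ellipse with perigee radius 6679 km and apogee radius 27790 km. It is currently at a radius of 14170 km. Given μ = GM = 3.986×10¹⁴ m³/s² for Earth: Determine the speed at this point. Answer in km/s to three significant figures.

Semi-major axis a = (r_p + r_a)/2 = 17234 km = 1.723×10⁷ m.
Vis-viva: v² = μ(2/r − 1/a) = 3.986×10¹⁴ × (1.411×10⁻⁷ − 5.802×10⁻⁸) = 3.313×10⁷ m²/s².
v = 5756 m/s = 5.756 km/s.

v ≈ 5.76 km/s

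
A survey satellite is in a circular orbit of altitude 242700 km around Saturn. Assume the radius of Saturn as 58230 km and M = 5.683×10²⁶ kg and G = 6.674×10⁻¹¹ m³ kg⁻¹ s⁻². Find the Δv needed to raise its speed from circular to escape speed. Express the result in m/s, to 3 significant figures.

Δv ≈ 4650 m/s

μ = GM = 6.674×10⁻¹¹ × 5.683×10²⁶ = 3.793×10¹⁶ m³/s².
r = 58230 + 242700 = 300930 km = 3.0093×10⁸ m.
Circular speed v_c = √(μ/r) = 11230 m/s.
Escape speed v_esc = √(2μ/r) = √2 × v_c = 15880 m/s.
Δv = v_esc − v_c = 4650 m/s.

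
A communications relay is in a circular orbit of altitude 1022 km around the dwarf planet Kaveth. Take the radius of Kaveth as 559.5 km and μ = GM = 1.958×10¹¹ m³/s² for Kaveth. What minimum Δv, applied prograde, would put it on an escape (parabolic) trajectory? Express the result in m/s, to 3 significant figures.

r = 559.5 + 1022 = 1581.5 km = 1.5815×10⁶ m.
Circular speed v_c = √(μ/r) = 351.9 m/s.
Escape speed v_esc = √(2μ/r) = √2 × v_c = 497.6 m/s.
Δv = v_esc − v_c = 145.7 m/s.

Δv ≈ 146 m/s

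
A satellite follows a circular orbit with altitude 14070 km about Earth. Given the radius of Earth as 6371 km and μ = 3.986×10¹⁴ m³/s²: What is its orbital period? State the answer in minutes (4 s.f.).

r = 6371 + 14070 = 20441 km = 2.0441×10⁷ m.
Kepler's third law: T = 2π√(r³/μ) = 2π√((2.044×10⁷)³ / 3.986×10¹⁴).
r³/μ = 2.143×10⁷ s², so T = 2π × 4.629×10³ = 2.908×10⁴ s.
Converting: 2.908×10⁴ s ÷ 60.00 = 484.7 minutes.

T ≈ 484.7 minutes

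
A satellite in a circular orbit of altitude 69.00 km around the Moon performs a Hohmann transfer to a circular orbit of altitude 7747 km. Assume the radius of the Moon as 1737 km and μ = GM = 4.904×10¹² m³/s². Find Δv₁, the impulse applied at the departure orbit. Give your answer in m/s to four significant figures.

Δv ≈ 488.1 m/s

r₁ = 1737 + 69.00 = 1806.0 km = 1.8060×10⁶ m.
r₂ = 1737 + 7747 = 9484.0 km = 9.4840×10⁶ m.
Transfer ellipse a_t = (r₁ + r₂)/2 = 5.645×10⁶ m.
At r₁: circular v_c1 = √(μ/r₁) = 1648 m/s; transfer-perilune v_p = √[μ(2/r₁ − 1/a_t)] = 2136 m/s.
Δv₁ = v_p − v_c1 = 488.1 m/s.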